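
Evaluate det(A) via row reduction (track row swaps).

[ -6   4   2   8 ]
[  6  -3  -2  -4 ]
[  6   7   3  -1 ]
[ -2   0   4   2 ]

Forward elimination:
R2 <- R2 - (-1)*R1:  [ 0  1  0  4 ]
R3 <- R3 - (-1)*R1:  [  0  11   5   7 ]
R4 <- R4 - (1/3)*R1:  [    0  -4/3  10/3  -2/3 ]
R3 <- R3 - (11)*R2:  [   0    0    5  -37 ]
R4 <- R4 - (-4/3)*R2:  [    0     0  10/3  14/3 ]
R4 <- R4 - (2/3)*R3:  [    0     0     0  88/3 ]
Upper-triangular form:
[ -6  4  2     8 ]
[  0  1  0     4 ]
[  0  0  5   -37 ]
[  0  0  0  88/3 ]
det(A) = (-1)^0 * (-6) * (1) * (5) * (88/3) = -880  (0 row swaps -> sign +1)

det(A) = -880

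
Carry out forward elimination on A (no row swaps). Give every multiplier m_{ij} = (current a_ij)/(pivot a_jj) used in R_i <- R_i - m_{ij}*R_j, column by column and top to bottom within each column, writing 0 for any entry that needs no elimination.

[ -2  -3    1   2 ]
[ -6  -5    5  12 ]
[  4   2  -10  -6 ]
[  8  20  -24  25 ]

Forward elimination:
R2 <- R2 - (3)*R1:  [ 0  4  2  6 ]
R3 <- R3 - (-2)*R1:  [  0  -4  -8  -2 ]
R4 <- R4 - (-4)*R1:  [   0    8  -20   33 ]
R3 <- R3 - (-1)*R2:  [  0   0  -6   4 ]
R4 <- R4 - (2)*R2:  [   0    0  -24   21 ]
R4 <- R4 - (4)*R3:  [ 0  0  0  5 ]
Multipliers (in order of application): m_{21} = 3, m_{31} = -2, m_{41} = -4, m_{32} = -1, m_{42} = 2, m_{43} = 4

multipliers: 3, -2, -4, -1, 2, 4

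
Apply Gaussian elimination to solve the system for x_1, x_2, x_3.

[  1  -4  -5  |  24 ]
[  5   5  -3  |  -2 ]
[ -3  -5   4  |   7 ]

Forward elimination on [A|b]:
R2 <- R2 - (5)*R1:  [    0    25    22  -122 ]
R3 <- R3 - (-3)*R1:  [   0  -17  -11   79 ]
R3 <- R3 - (-17/25)*R2:  [      0       0   99/25  -99/25 ]
Row echelon form:
[ 1  -4     -5  |      24 ]
[ 0  25     22  |    -122 ]
[ 0   0  99/25  |  -99/25 ]
Back-substitution:
x_3 = (-99/25) / (99/25) = -1
x_2 = (-122 - (22)*(-1)) / 25 = -4
x_1 = (24 - (-4)*(-4) - (-5)*(-1)) / 1 = 3

(3, -4, -1)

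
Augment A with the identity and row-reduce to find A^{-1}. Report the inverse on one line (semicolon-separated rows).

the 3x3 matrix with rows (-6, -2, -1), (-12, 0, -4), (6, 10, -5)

Gauss-Jordan on [A | I]:
R1 <- (1/-6)*R1:  [    1   1/3   1/6  |  -1/6     0     0 ]
R2 <- R2 - (-12)*R1:  [  0   4  -2  |  -2   1   0 ]
R3 <- R3 - (6)*R1:  [  0   8  -6  |   1   0   1 ]
R2 <- (1/4)*R2:  [    0     1  -1/2  |  -1/2   1/4     0 ]
R1 <- R1 - (1/3)*R2:  [     1      0    1/3  |      0  -1/12      0 ]
R3 <- R3 - (8)*R2:  [  0   0  -2  |   5  -2   1 ]
R3 <- (1/-2)*R3:  [    0     0     1  |  -5/2     1  -1/2 ]
R1 <- R1 - (1/3)*R3:  [     1      0      0  |    5/6  -5/12    1/6 ]
R2 <- R2 - (-1/2)*R3:  [    0     1     0  |  -7/4   3/4  -1/4 ]
Right block of [I | A^{-1}] is the inverse:
[  5/6  -5/12   1/6 ]
[ -7/4    3/4  -1/4 ]
[ -5/2      1  -1/2 ]

inverse = [5/6 -5/12 1/6; -7/4 3/4 -1/4; -5/2 1 -1/2]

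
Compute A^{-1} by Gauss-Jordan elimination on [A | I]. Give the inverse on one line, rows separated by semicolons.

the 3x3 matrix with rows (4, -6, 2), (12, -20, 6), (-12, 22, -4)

inverse = [13/4 -5/4 -1/4; 3/2 -1/2 0; -3/2 1 1/2]

Gauss-Jordan on [A | I]:
R1 <- (1/4)*R1:  [    1  -3/2   1/2  |   1/4     0     0 ]
R2 <- R2 - (12)*R1:  [  0  -2   0  |  -3   1   0 ]
R3 <- R3 - (-12)*R1:  [ 0  4  2  |  3  0  1 ]
R2 <- (1/-2)*R2:  [    0     1     0  |   3/2  -1/2     0 ]
R1 <- R1 - (-3/2)*R2:  [    1     0   1/2  |   5/2  -3/4     0 ]
R3 <- R3 - (4)*R2:  [  0   0   2  |  -3   2   1 ]
R3 <- (1/2)*R3:  [    0     0     1  |  -3/2     1   1/2 ]
R1 <- R1 - (1/2)*R3:  [    1     0     0  |  13/4  -5/4  -1/4 ]
Right block of [I | A^{-1}] is the inverse:
[ 13/4  -5/4  -1/4 ]
[  3/2  -1/2     0 ]
[ -3/2     1   1/2 ]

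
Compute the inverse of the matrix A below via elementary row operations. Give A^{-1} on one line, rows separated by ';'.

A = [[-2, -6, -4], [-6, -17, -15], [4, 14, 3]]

inverse = [-159/2 19 -11; 21 -5 3; 8 -2 1]

Gauss-Jordan on [A | I]:
R1 <- (1/-2)*R1:  [    1     3     2  |  -1/2     0     0 ]
R2 <- R2 - (-6)*R1:  [  0   1  -3  |  -3   1   0 ]
R3 <- R3 - (4)*R1:  [  0   2  -5  |   2   0   1 ]
R1 <- R1 - (3)*R2:  [    1     0    11  |  17/2    -3     0 ]
R3 <- R3 - (2)*R2:  [  0   0   1  |   8  -2   1 ]
R1 <- R1 - (11)*R3:  [      1       0       0  |  -159/2      19     -11 ]
R2 <- R2 - (-3)*R3:  [  0   1   0  |  21  -5   3 ]
Right block of [I | A^{-1}] is the inverse:
[ -159/2  19  -11 ]
[     21  -5    3 ]
[      8  -2    1 ]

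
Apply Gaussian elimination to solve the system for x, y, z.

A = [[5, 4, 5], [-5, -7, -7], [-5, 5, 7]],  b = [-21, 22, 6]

Forward elimination on [A|b]:
R2 <- R2 - (-1)*R1:  [  0  -3  -2   1 ]
R3 <- R3 - (-1)*R1:  [   0    9   12  -15 ]
R3 <- R3 - (-3)*R2:  [   0    0    6  -12 ]
Row echelon form:
[ 5   4   5  |  -21 ]
[ 0  -3  -2  |    1 ]
[ 0   0   6  |  -12 ]
Back-substitution:
z = (-12) / 6 = -2
y = (1 - (-2)*(-2)) / -3 = 1
x = (-21 - (4)*(1) - (5)*(-2)) / 5 = -3

(-3, 1, -2)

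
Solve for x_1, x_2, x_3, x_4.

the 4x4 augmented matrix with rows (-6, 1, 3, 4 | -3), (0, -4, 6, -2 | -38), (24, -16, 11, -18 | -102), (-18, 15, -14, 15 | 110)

(2, 1, -4, 5)

Forward elimination on [A|b]:
R3 <- R3 - (-4)*R1:  [    0   -12    23    -2  -114 ]
R4 <- R4 - (3)*R1:  [   0   12  -23    3  119 ]
R3 <- R3 - (3)*R2:  [ 0  0  5  4  0 ]
R4 <- R4 - (-3)*R2:  [  0   0  -5  -3   5 ]
R4 <- R4 - (-1)*R3:  [ 0  0  0  1  5 ]
Row echelon form:
[ -6   1  3   4  |   -3 ]
[  0  -4  6  -2  |  -38 ]
[  0   0  5   4  |    0 ]
[  0   0  0   1  |    5 ]
Back-substitution:
x_4 = (5) / 1 = 5
x_3 = (0 - (4)*(5)) / 5 = -4
x_2 = (-38 - (6)*(-4) - (-2)*(5)) / -4 = 1
x_1 = (-3 - (1)*(1) - (3)*(-4) - (4)*(5)) / -6 = 2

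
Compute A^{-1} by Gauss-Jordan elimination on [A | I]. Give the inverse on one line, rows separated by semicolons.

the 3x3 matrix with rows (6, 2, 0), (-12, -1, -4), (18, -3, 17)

inverse = [-29/90 -17/45 -4/45; 22/15 17/15 4/15; 3/5 3/5 1/5]

Gauss-Jordan on [A | I]:
R1 <- (1/6)*R1:  [   1  1/3    0  |  1/6    0    0 ]
R2 <- R2 - (-12)*R1:  [  0   3  -4  |   2   1   0 ]
R3 <- R3 - (18)*R1:  [  0  -9  17  |  -3   0   1 ]
R2 <- (1/3)*R2:  [    0     1  -4/3  |   2/3   1/3     0 ]
R1 <- R1 - (1/3)*R2:  [     1      0    4/9  |  -1/18   -1/9      0 ]
R3 <- R3 - (-9)*R2:  [ 0  0  5  |  3  3  1 ]
R3 <- (1/5)*R3:  [   0    0    1  |  3/5  3/5  1/5 ]
R1 <- R1 - (4/9)*R3:  [      1       0       0  |  -29/90  -17/45   -4/45 ]
R2 <- R2 - (-4/3)*R3:  [     0      1      0  |  22/15  17/15   4/15 ]
Right block of [I | A^{-1}] is the inverse:
[ -29/90  -17/45  -4/45 ]
[  22/15   17/15   4/15 ]
[    3/5     3/5    1/5 ]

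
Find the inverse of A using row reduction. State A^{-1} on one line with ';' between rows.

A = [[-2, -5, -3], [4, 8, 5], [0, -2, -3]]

Gauss-Jordan on [A | I]:
R1 <- (1/-2)*R1:  [    1   5/2   3/2  |  -1/2     0     0 ]
R2 <- R2 - (4)*R1:  [  0  -2  -1  |   2   1   0 ]
R2 <- (1/-2)*R2:  [    0     1   1/2  |    -1  -1/2     0 ]
R1 <- R1 - (5/2)*R2:  [   1    0  1/4  |    2  5/4    0 ]
R3 <- R3 - (-2)*R2:  [  0   0  -2  |  -2  -1   1 ]
R3 <- (1/-2)*R3:  [    0     0     1  |     1   1/2  -1/2 ]
R1 <- R1 - (1/4)*R3:  [   1    0    0  |  7/4  9/8  1/8 ]
R2 <- R2 - (1/2)*R3:  [    0     1     0  |  -3/2  -3/4   1/4 ]
Right block of [I | A^{-1}] is the inverse:
[  7/4   9/8   1/8 ]
[ -3/2  -3/4   1/4 ]
[    1   1/2  -1/2 ]

inverse = [7/4 9/8 1/8; -3/2 -3/4 1/4; 1 1/2 -1/2]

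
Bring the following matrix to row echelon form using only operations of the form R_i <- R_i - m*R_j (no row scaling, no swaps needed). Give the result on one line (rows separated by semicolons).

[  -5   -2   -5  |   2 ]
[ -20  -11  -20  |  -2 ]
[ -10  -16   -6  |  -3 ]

Forward elimination:
R2 <- R2 - (4)*R1:  [   0   -3    0  -10 ]
R3 <- R3 - (2)*R1:  [   0  -12    4   -7 ]
R3 <- R3 - (4)*R2:  [  0   0   4  33 ]
Row echelon form:
[ -5  -2  -5  |    2 ]
[  0  -3   0  |  -10 ]
[  0   0   4  |   33 ]

REF = [-5 -2 -5 2; 0 -3 0 -10; 0 0 4 33]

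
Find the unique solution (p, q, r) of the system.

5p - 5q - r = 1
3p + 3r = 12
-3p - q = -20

Forward elimination on [A|b]:
R2 <- R2 - (3/5)*R1:  [    0     3  18/5  57/5 ]
R3 <- R3 - (-3/5)*R1:  [     0     -4   -3/5  -97/5 ]
R3 <- R3 - (-4/3)*R2:  [     0      0   21/5  -21/5 ]
Row echelon form:
[ 5  -5    -1  |      1 ]
[ 0   3  18/5  |   57/5 ]
[ 0   0  21/5  |  -21/5 ]
Back-substitution:
r = (-21/5) / (21/5) = -1
q = (57/5 - (18/5)*(-1)) / 3 = 5
p = (1 - (-5)*(5) - (-1)*(-1)) / 5 = 5

(5, 5, -1)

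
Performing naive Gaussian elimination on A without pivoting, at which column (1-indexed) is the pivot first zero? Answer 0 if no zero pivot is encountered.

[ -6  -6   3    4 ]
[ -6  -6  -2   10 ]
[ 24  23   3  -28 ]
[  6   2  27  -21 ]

first zero-pivot column = 2

Naive forward elimination:
R2 <- R2 - (1)*R1:  [  0   0  -5   6 ]
R3 <- R3 - (-4)*R1:  [   0   -1   15  -12 ]
R4 <- R4 - (-1)*R1:  [   0   -4   30  -17 ]
Matrix at this point:
[ -6  -6   3    4 ]
[  0   0  -5    6 ]
[  0  -1  15  -12 ]
[  0  -4  30  -17 ]
Pivot entry (2,2) is zero but row 3 has -1 in column 2 -> naive elimination stops; a row interchange (e.g. R2 <-> R3) would be required here.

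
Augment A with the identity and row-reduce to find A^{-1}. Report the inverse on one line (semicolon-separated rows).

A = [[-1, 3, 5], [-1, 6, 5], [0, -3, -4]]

Gauss-Jordan on [A | I]:
R1 <- (1/-1)*R1:  [  1  -3  -5  |  -1   0   0 ]
R2 <- R2 - (-1)*R1:  [  0   3   0  |  -1   1   0 ]
R2 <- (1/3)*R2:  [    0     1     0  |  -1/3   1/3     0 ]
R1 <- R1 - (-3)*R2:  [  1   0  -5  |  -2   1   0 ]
R3 <- R3 - (-3)*R2:  [  0   0  -4  |  -1   1   1 ]
R3 <- (1/-4)*R3:  [    0     0     1  |   1/4  -1/4  -1/4 ]
R1 <- R1 - (-5)*R3:  [    1     0     0  |  -3/4  -1/4  -5/4 ]
Right block of [I | A^{-1}] is the inverse:
[ -3/4  -1/4  -5/4 ]
[ -1/3   1/3     0 ]
[  1/4  -1/4  -1/4 ]

inverse = [-3/4 -1/4 -5/4; -1/3 1/3 0; 1/4 -1/4 -1/4]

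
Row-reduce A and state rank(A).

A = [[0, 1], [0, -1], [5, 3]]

rank(A) = 2

Row reduction:
R1 <-> R3   (pivot in column 1 was zero)
[ 5   3 ]
[ 0  -1 ]
[ 0   1 ]
R3 <- R3 - (-1)*R2:  [ 0  0 ]
Row echelon form:
[ 5   3 ]
[ 0  -1 ]
[ 0   0 ]
Nonzero rows / pivot columns: 2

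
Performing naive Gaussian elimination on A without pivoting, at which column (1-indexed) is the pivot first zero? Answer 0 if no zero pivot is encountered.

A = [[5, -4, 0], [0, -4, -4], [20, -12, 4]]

Naive forward elimination:
R3 <- R3 - (4)*R1:  [ 0  4  4 ]
R3 <- R3 - (-1)*R2:  [ 0  0  0 ]
Matrix at this point:
[ 5  -4   0 ]
[ 0  -4  -4 ]
[ 0   0   0 ]
Pivot entry (3,3) in the last row is zero and there are no rows below to swap with -> zero pivot in column 3 (A is singular).

first zero-pivot column = 3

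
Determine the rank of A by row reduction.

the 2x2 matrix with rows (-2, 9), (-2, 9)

rank(A) = 1

Row reduction:
R2 <- R2 - (1)*R1:  [ 0  0 ]
Row echelon form:
[ -2  9 ]
[  0  0 ]
Nonzero rows / pivot columns: 1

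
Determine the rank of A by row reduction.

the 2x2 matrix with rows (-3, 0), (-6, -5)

Row reduction:
R2 <- R2 - (2)*R1:  [  0  -5 ]
Row echelon form:
[ -3   0 ]
[  0  -5 ]
Nonzero rows / pivot columns: 2

rank(A) = 2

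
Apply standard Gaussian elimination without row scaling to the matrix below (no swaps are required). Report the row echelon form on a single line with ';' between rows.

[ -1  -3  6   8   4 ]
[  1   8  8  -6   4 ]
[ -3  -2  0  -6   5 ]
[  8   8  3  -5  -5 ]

REF = [-1 -3 6 8 4; 0 5 14 2 8; 0 0 -188/5 -164/5 -91/5; 0 0 0 -854/47 1171/188]

Forward elimination:
R2 <- R2 - (-1)*R1:  [  0   5  14   2   8 ]
R3 <- R3 - (3)*R1:  [   0    7  -18  -30   -7 ]
R4 <- R4 - (-8)*R1:  [   0  -16   51   59   27 ]
R3 <- R3 - (7/5)*R2:  [      0       0  -188/5  -164/5   -91/5 ]
R4 <- R4 - (-16/5)*R2:  [     0      0  479/5  327/5  263/5 ]
R4 <- R4 - (-479/188)*R3:  [        0         0         0   -854/47  1171/188 ]
Row echelon form:
[ -1  -3       6        8         4 ]
[  0   5      14        2         8 ]
[  0   0  -188/5   -164/5     -91/5 ]
[  0   0       0  -854/47  1171/188 ]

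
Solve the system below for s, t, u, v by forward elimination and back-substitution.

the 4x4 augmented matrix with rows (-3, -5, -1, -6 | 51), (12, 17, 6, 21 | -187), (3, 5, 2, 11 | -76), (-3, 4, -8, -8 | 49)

Forward elimination on [A|b]:
R2 <- R2 - (-4)*R1:  [  0  -3   2  -3  17 ]
R3 <- R3 - (-1)*R1:  [   0    0    1    5  -25 ]
R4 <- R4 - (1)*R1:  [  0   9  -7  -2  -2 ]
R4 <- R4 - (-3)*R2:  [   0    0   -1  -11   49 ]
R4 <- R4 - (-1)*R3:  [  0   0   0  -6  24 ]
Row echelon form:
[ -3  -5  -1  -6  |   51 ]
[  0  -3   2  -3  |   17 ]
[  0   0   1   5  |  -25 ]
[  0   0   0  -6  |   24 ]
Back-substitution:
v = (24) / -6 = -4
u = (-25 - (5)*(-4)) / 1 = -5
t = (17 - (2)*(-5) - (-3)*(-4)) / -3 = -5
s = (51 - (-5)*(-5) - (-1)*(-5) - (-6)*(-4)) / -3 = 1

(1, -5, -5, -4)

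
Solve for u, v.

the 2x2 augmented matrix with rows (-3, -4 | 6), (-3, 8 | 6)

(-2, 0)

Forward elimination on [A|b]:
R2 <- R2 - (1)*R1:  [  0  12   0 ]
Row echelon form:
[ -3  -4  |  6 ]
[  0  12  |  0 ]
Back-substitution:
v = (0) / 12 = 0
u = (6 - (-4)*(0)) / -3 = -2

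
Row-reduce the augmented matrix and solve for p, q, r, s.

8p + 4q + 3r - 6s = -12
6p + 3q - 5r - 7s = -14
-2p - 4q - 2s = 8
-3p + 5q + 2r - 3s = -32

(2, -4, 0, 2)

Forward elimination on [A|b]:
R2 <- R2 - (3/4)*R1:  [     0      0  -29/4   -5/2     -5 ]
R3 <- R3 - (-1/4)*R1:  [    0    -3   3/4  -7/2     5 ]
R4 <- R4 - (-3/8)*R1:  [     0   13/2   25/8  -21/4  -73/2 ]
R2 <-> R3   (pivot in column 2 was zero)
[ 8     4      3     -6    -12 ]
[ 0    -3    3/4   -7/2      5 ]
[ 0     0  -29/4   -5/2     -5 ]
[ 0  13/2   25/8  -21/4  -73/2 ]
R4 <- R4 - (-13/6)*R2:  [     0      0   19/4  -77/6  -77/3 ]
R4 <- R4 - (-19/29)*R3:  [        0         0         0  -1259/87  -2518/87 ]
Row echelon form:
[ 8   4      3        -6  |       -12 ]
[ 0  -3    3/4      -7/2  |         5 ]
[ 0   0  -29/4      -5/2  |        -5 ]
[ 0   0      0  -1259/87  |  -2518/87 ]
Back-substitution:
s = (-2518/87) / (-1259/87) = 2
r = (-5 - (-5/2)*(2)) / (-29/4) = 0
q = (5 - (3/4)*(0) - (-7/2)*(2)) / -3 = -4
p = (-12 - (4)*(-4) - (3)*(0) - (-6)*(2)) / 8 = 2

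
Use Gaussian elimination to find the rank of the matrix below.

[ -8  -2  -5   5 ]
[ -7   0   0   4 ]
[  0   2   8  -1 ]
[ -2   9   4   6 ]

Row reduction:
R2 <- R2 - (7/8)*R1:  [    0   7/4  35/8  -3/8 ]
R4 <- R4 - (1/4)*R1:  [    0  19/2  21/4  19/4 ]
R3 <- R3 - (8/7)*R2:  [    0     0     3  -4/7 ]
R4 <- R4 - (38/7)*R2:  [     0      0  -37/2  95/14 ]
R4 <- R4 - (-37/6)*R3:  [      0       0       0  137/42 ]
Row echelon form:
[ -8   -2    -5       5 ]
[  0  7/4  35/8    -3/8 ]
[  0    0     3    -4/7 ]
[  0    0     0  137/42 ]
Nonzero rows / pivot columns: 4

rank(A) = 4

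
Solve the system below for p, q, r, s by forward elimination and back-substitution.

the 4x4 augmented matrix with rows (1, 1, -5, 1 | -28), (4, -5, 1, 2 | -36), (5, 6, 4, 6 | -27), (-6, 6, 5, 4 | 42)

Forward elimination on [A|b]:
R2 <- R2 - (4)*R1:  [  0  -9  21  -2  76 ]
R3 <- R3 - (5)*R1:  [   0    1   29    1  113 ]
R4 <- R4 - (-6)*R1:  [    0    12   -25    10  -126 ]
R3 <- R3 - (-1/9)*R2:  [      0       0    94/3     7/9  1093/9 ]
R4 <- R4 - (-4/3)*R2:  [     0      0      3   22/3  -74/3 ]
R4 <- R4 - (9/94)*R3:  [          0           0           0    2047/282  -10235/282 ]
Row echelon form:
[ 1   1    -5         1  |         -28 ]
[ 0  -9    21        -2  |          76 ]
[ 0   0  94/3       7/9  |      1093/9 ]
[ 0   0     0  2047/282  |  -10235/282 ]
Back-substitution:
s = (-10235/282) / (2047/282) = -5
r = (1093/9 - (7/9)*(-5)) / (94/3) = 4
q = (76 - (21)*(4) - (-2)*(-5)) / -9 = 2
p = (-28 - (1)*(2) - (-5)*(4) - (1)*(-5)) / 1 = -5

(-5, 2, 4, -5)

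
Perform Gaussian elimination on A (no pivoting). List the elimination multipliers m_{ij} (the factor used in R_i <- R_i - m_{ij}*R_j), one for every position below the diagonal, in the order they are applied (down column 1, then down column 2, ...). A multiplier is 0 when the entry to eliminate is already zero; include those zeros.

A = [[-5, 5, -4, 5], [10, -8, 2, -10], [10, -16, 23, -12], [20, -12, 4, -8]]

multipliers: -2, -2, -4, -3, 4, -4

Forward elimination:
R2 <- R2 - (-2)*R1:  [  0   2  -6   0 ]
R3 <- R3 - (-2)*R1:  [  0  -6  15  -2 ]
R4 <- R4 - (-4)*R1:  [   0    8  -12   12 ]
R3 <- R3 - (-3)*R2:  [  0   0  -3  -2 ]
R4 <- R4 - (4)*R2:  [  0   0  12  12 ]
R4 <- R4 - (-4)*R3:  [ 0  0  0  4 ]
Multipliers (in order of application): m_{21} = -2, m_{31} = -2, m_{41} = -4, m_{32} = -3, m_{42} = 4, m_{43} = -4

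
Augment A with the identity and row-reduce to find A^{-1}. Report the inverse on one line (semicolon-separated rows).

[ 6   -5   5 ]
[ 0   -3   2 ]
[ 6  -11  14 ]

inverse = [2/9 -1/6 -1/18; -2/15 -3/5 2/15; -1/5 -2/5 1/5]

Gauss-Jordan on [A | I]:
R1 <- (1/6)*R1:  [    1  -5/6   5/6  |   1/6     0     0 ]
R3 <- R3 - (6)*R1:  [  0  -6   9  |  -1   0   1 ]
R2 <- (1/-3)*R2:  [    0     1  -2/3  |     0  -1/3     0 ]
R1 <- R1 - (-5/6)*R2:  [     1      0   5/18  |    1/6  -5/18      0 ]
R3 <- R3 - (-6)*R2:  [  0   0   5  |  -1  -2   1 ]
R3 <- (1/5)*R3:  [    0     0     1  |  -1/5  -2/5   1/5 ]
R1 <- R1 - (5/18)*R3:  [     1      0      0  |    2/9   -1/6  -1/18 ]
R2 <- R2 - (-2/3)*R3:  [     0      1      0  |  -2/15   -3/5   2/15 ]
Right block of [I | A^{-1}] is the inverse:
[   2/9  -1/6  -1/18 ]
[ -2/15  -3/5   2/15 ]
[  -1/5  -2/5    1/5 ]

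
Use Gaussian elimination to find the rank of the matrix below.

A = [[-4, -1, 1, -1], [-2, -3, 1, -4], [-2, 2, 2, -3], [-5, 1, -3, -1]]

rank(A) = 4

Row reduction:
R2 <- R2 - (1/2)*R1:  [    0  -5/2   1/2  -7/2 ]
R3 <- R3 - (1/2)*R1:  [    0   5/2   3/2  -5/2 ]
R4 <- R4 - (5/4)*R1:  [     0    9/4  -17/4    1/4 ]
R3 <- R3 - (-1)*R2:  [  0   0   2  -6 ]
R4 <- R4 - (-9/10)*R2:  [      0       0   -19/5  -29/10 ]
R4 <- R4 - (-19/10)*R3:  [       0        0        0  -143/10 ]
Row echelon form:
[ -4    -1    1       -1 ]
[  0  -5/2  1/2     -7/2 ]
[  0     0    2       -6 ]
[  0     0    0  -143/10 ]
Nonzero rows / pivot columns: 4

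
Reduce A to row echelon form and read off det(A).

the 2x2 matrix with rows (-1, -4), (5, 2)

Forward elimination:
R2 <- R2 - (-5)*R1:  [   0  -18 ]
Upper-triangular form:
[ -1   -4 ]
[  0  -18 ]
det(A) = (-1)^0 * (-1) * (-18) = 18  (0 row swaps -> sign +1)

det(A) = 18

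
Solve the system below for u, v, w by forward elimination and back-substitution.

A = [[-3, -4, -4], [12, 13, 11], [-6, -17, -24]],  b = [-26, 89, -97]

(2, 5, 0)

Forward elimination on [A|b]:
R2 <- R2 - (-4)*R1:  [   0   -3   -5  -15 ]
R3 <- R3 - (2)*R1:  [   0   -9  -16  -45 ]
R3 <- R3 - (3)*R2:  [  0   0  -1   0 ]
Row echelon form:
[ -3  -4  -4  |  -26 ]
[  0  -3  -5  |  -15 ]
[  0   0  -1  |    0 ]
Back-substitution:
w = (0) / -1 = 0
v = (-15 - (-5)*(0)) / -3 = 5
u = (-26 - (-4)*(5) - (-4)*(0)) / -3 = 2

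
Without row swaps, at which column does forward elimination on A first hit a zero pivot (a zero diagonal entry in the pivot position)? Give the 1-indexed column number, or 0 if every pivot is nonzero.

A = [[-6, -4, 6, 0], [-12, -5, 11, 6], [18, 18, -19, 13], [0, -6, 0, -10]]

first zero-pivot column = 0

Naive forward elimination:
R2 <- R2 - (2)*R1:  [  0   3  -1   6 ]
R3 <- R3 - (-3)*R1:  [  0   6  -1  13 ]
R3 <- R3 - (2)*R2:  [ 0  0  1  1 ]
R4 <- R4 - (-2)*R2:  [  0   0  -2   2 ]
R4 <- R4 - (-2)*R3:  [ 0  0  0  4 ]
All pivots nonzero; naive elimination completes without hitting a zero pivot.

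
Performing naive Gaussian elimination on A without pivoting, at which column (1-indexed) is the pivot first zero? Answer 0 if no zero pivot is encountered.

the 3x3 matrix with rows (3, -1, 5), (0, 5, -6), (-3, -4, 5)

first zero-pivot column = 0

Naive forward elimination:
R3 <- R3 - (-1)*R1:  [  0  -5  10 ]
R3 <- R3 - (-1)*R2:  [ 0  0  4 ]
All pivots nonzero; naive elimination completes without hitting a zero pivot.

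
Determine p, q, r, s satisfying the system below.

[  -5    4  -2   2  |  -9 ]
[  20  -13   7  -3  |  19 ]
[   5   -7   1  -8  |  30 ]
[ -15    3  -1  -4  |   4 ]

(1, 1, 0, -4)

Forward elimination on [A|b]:
R2 <- R2 - (-4)*R1:  [   0    3   -1    5  -17 ]
R3 <- R3 - (-1)*R1:  [  0  -3  -1  -6  21 ]
R4 <- R4 - (3)*R1:  [   0   -9    5  -10   31 ]
R3 <- R3 - (-1)*R2:  [  0   0  -2  -1   4 ]
R4 <- R4 - (-3)*R2:  [   0    0    2    5  -20 ]
R4 <- R4 - (-1)*R3:  [   0    0    0    4  -16 ]
Row echelon form:
[ -5  4  -2   2  |   -9 ]
[  0  3  -1   5  |  -17 ]
[  0  0  -2  -1  |    4 ]
[  0  0   0   4  |  -16 ]
Back-substitution:
s = (-16) / 4 = -4
r = (4 - (-1)*(-4)) / -2 = 0
q = (-17 - (-1)*(0) - (5)*(-4)) / 3 = 1
p = (-9 - (4)*(1) - (-2)*(0) - (2)*(-4)) / -5 = 1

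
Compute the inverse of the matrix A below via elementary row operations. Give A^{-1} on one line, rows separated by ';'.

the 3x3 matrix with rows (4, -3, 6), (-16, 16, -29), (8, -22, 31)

inverse = [71/8 39/16 9/16; -33/2 -19/4 -5/4; -14 -4 -1]

Gauss-Jordan on [A | I]:
R1 <- (1/4)*R1:  [    1  -3/4   3/2  |   1/4     0     0 ]
R2 <- R2 - (-16)*R1:  [  0   4  -5  |   4   1   0 ]
R3 <- R3 - (8)*R1:  [   0  -16   19  |   -2    0    1 ]
R2 <- (1/4)*R2:  [    0     1  -5/4  |     1   1/4     0 ]
R1 <- R1 - (-3/4)*R2:  [    1     0  9/16  |     1  3/16     0 ]
R3 <- R3 - (-16)*R2:  [  0   0  -1  |  14   4   1 ]
R3 <- (1/-1)*R3:  [   0    0    1  |  -14   -4   -1 ]
R1 <- R1 - (9/16)*R3:  [     1      0      0  |   71/8  39/16   9/16 ]
R2 <- R2 - (-5/4)*R3:  [     0      1      0  |  -33/2  -19/4   -5/4 ]
Right block of [I | A^{-1}] is the inverse:
[  71/8  39/16  9/16 ]
[ -33/2  -19/4  -5/4 ]
[   -14     -4    -1 ]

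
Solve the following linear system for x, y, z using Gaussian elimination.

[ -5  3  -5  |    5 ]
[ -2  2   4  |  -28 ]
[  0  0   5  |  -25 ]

(4, 0, -5)

Forward elimination on [A|b]:
R2 <- R2 - (2/5)*R1:  [   0  4/5    6  -30 ]
Row echelon form:
[ -5    3  -5  |    5 ]
[  0  4/5   6  |  -30 ]
[  0    0   5  |  -25 ]
Back-substitution:
z = (-25) / 5 = -5
y = (-30 - (6)*(-5)) / (4/5) = 0
x = (5 - (3)*(0) - (-5)*(-5)) / -5 = 4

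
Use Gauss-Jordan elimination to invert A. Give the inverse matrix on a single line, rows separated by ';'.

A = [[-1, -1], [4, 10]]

inverse = [-5/3 -1/6; 2/3 1/6]

Gauss-Jordan on [A | I]:
R1 <- (1/-1)*R1:  [  1   1  |  -1   0 ]
R2 <- R2 - (4)*R1:  [ 0  6  |  4  1 ]
R2 <- (1/6)*R2:  [   0    1  |  2/3  1/6 ]
R1 <- R1 - (1)*R2:  [    1     0  |  -5/3  -1/6 ]
Right block of [I | A^{-1}] is the inverse:
[ -5/3  -1/6 ]
[  2/3   1/6 ]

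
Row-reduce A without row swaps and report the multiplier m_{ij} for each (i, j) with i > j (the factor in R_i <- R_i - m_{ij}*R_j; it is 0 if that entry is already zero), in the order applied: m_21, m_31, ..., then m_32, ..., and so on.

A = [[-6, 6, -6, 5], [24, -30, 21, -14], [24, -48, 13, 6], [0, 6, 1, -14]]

multipliers: -4, -4, 0, 4, -1, -2

Forward elimination:
R2 <- R2 - (-4)*R1:  [  0  -6  -3   6 ]
R3 <- R3 - (-4)*R1:  [   0  -24  -11   26 ]
R4: entry in column 1 is already 0 -> m_{41} = 0 (no row operation needed)
R3 <- R3 - (4)*R2:  [ 0  0  1  2 ]
R4 <- R4 - (-1)*R2:  [  0   0  -2  -8 ]
R4 <- R4 - (-2)*R3:  [  0   0   0  -4 ]
Multipliers (in order of application): m_{21} = -4, m_{31} = -4, m_{41} = 0, m_{32} = 4, m_{42} = -1, m_{43} = -2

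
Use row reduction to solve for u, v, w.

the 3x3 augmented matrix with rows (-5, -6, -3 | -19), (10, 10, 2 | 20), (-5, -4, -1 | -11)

(2, -1, 5)

Forward elimination on [A|b]:
R2 <- R2 - (-2)*R1:  [   0   -2   -4  -18 ]
R3 <- R3 - (1)*R1:  [ 0  2  2  8 ]
R3 <- R3 - (-1)*R2:  [   0    0   -2  -10 ]
Row echelon form:
[ -5  -6  -3  |  -19 ]
[  0  -2  -4  |  -18 ]
[  0   0  -2  |  -10 ]
Back-substitution:
w = (-10) / -2 = 5
v = (-18 - (-4)*(5)) / -2 = -1
u = (-19 - (-6)*(-1) - (-3)*(5)) / -5 = 2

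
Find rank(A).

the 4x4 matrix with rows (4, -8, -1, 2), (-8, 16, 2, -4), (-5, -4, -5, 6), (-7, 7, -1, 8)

Row reduction:
R2 <- R2 - (-2)*R1:  [ 0  0  0  0 ]
R3 <- R3 - (-5/4)*R1:  [     0    -14  -25/4   17/2 ]
R4 <- R4 - (-7/4)*R1:  [     0     -7  -11/4   23/2 ]
R2 <-> R3   (pivot in column 2 was zero)
[ 4   -8     -1     2 ]
[ 0  -14  -25/4  17/2 ]
[ 0    0      0     0 ]
[ 0   -7  -11/4  23/2 ]
R4 <- R4 - (1/2)*R2:  [    0     0   3/8  29/4 ]
R3 <-> R4   (pivot in column 3 was zero)
[ 4   -8     -1     2 ]
[ 0  -14  -25/4  17/2 ]
[ 0    0    3/8  29/4 ]
[ 0    0      0     0 ]
Row echelon form:
[ 4   -8     -1     2 ]
[ 0  -14  -25/4  17/2 ]
[ 0    0    3/8  29/4 ]
[ 0    0      0     0 ]
Nonzero rows / pivot columns: 3

rank(A) = 3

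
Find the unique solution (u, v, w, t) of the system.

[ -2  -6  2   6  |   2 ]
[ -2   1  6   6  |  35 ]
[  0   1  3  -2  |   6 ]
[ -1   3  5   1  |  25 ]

Forward elimination on [A|b]:
R2 <- R2 - (1)*R1:  [  0   7   4   0  33 ]
R4 <- R4 - (1/2)*R1:  [  0   6   4  -2  24 ]
R3 <- R3 - (1/7)*R2:  [    0     0  17/7    -2   9/7 ]
R4 <- R4 - (6/7)*R2:  [     0      0    4/7     -2  -30/7 ]
R4 <- R4 - (4/17)*R3:  [      0       0       0  -26/17  -78/17 ]
Row echelon form:
[ -2  -6     2       6  |       2 ]
[  0   7     4       0  |      33 ]
[  0   0  17/7      -2  |     9/7 ]
[  0   0     0  -26/17  |  -78/17 ]
Back-substitution:
t = (-78/17) / (-26/17) = 3
w = (9/7 - (-2)*(3)) / (17/7) = 3
v = (33 - (4)*(3)) / 7 = 3
u = (2 - (-6)*(3) - (2)*(3) - (6)*(3)) / -2 = 2

(2, 3, 3, 3)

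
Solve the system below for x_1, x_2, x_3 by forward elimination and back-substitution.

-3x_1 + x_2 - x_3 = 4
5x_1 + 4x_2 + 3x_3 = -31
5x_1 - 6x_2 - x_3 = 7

(-4, -5, 3)

Forward elimination on [A|b]:
R2 <- R2 - (-5/3)*R1:  [     0   17/3    4/3  -73/3 ]
R3 <- R3 - (-5/3)*R1:  [     0  -13/3   -8/3   41/3 ]
R3 <- R3 - (-13/17)*R2:  [      0       0  -28/17  -84/17 ]
Row echelon form:
[ -3     1      -1  |       4 ]
[  0  17/3     4/3  |   -73/3 ]
[  0     0  -28/17  |  -84/17 ]
Back-substitution:
x_3 = (-84/17) / (-28/17) = 3
x_2 = (-73/3 - (4/3)*(3)) / (17/3) = -5
x_1 = (4 - (1)*(-5) - (-1)*(3)) / -3 = -4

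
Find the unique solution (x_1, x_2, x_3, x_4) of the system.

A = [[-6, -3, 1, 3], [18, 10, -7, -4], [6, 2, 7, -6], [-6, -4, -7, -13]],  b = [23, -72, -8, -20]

Forward elimination on [A|b]:
R2 <- R2 - (-3)*R1:  [  0   1  -4   5  -3 ]
R3 <- R3 - (-1)*R1:  [  0  -1   8  -3  15 ]
R4 <- R4 - (1)*R1:  [   0   -1   -8  -16  -43 ]
R3 <- R3 - (-1)*R2:  [  0   0   4   2  12 ]
R4 <- R4 - (-1)*R2:  [   0    0  -12  -11  -46 ]
R4 <- R4 - (-3)*R3:  [   0    0    0   -5  -10 ]
Row echelon form:
[ -6  -3   1   3  |   23 ]
[  0   1  -4   5  |   -3 ]
[  0   0   4   2  |   12 ]
[  0   0   0  -5  |  -10 ]
Back-substitution:
x_4 = (-10) / -5 = 2
x_3 = (12 - (2)*(2)) / 4 = 2
x_2 = (-3 - (-4)*(2) - (5)*(2)) / 1 = -5
x_1 = (23 - (-3)*(-5) - (1)*(2) - (3)*(2)) / -6 = 0

(0, -5, 2, 2)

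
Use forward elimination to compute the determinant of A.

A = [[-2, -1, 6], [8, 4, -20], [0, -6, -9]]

det(A) = -48

Forward elimination:
R2 <- R2 - (-4)*R1:  [ 0  0  4 ]
R2 <-> R3   (pivot in column 2 was zero)
[ -2  -1   6 ]
[  0  -6  -9 ]
[  0   0   4 ]
Upper-triangular form:
[ -2  -1   6 ]
[  0  -6  -9 ]
[  0   0   4 ]
det(A) = (-1)^1 * (-2) * (-6) * (4) = -48  (1 row swap -> sign -1)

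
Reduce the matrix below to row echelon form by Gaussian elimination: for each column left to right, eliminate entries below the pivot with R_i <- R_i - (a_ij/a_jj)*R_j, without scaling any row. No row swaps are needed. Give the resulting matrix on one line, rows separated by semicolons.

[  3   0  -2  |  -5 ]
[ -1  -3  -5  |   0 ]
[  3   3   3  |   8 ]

Forward elimination:
R2 <- R2 - (-1/3)*R1:  [     0     -3  -17/3   -5/3 ]
R3 <- R3 - (1)*R1:  [  0   3   5  13 ]
R3 <- R3 - (-1)*R2:  [    0     0  -2/3  34/3 ]
Row echelon form:
[ 3   0     -2  |    -5 ]
[ 0  -3  -17/3  |  -5/3 ]
[ 0   0   -2/3  |  34/3 ]

REF = [3 0 -2 -5; 0 -3 -17/3 -5/3; 0 0 -2/3 34/3]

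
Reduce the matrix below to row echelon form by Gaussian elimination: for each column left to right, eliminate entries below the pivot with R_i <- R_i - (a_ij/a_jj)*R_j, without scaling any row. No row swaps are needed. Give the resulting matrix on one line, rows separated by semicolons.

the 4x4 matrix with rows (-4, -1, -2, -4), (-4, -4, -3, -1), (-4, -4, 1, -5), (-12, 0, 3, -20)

Forward elimination:
R2 <- R2 - (1)*R1:  [  0  -3  -1   3 ]
R3 <- R3 - (1)*R1:  [  0  -3   3  -1 ]
R4 <- R4 - (3)*R1:  [  0   3   9  -8 ]
R3 <- R3 - (1)*R2:  [  0   0   4  -4 ]
R4 <- R4 - (-1)*R2:  [  0   0   8  -5 ]
R4 <- R4 - (2)*R3:  [ 0  0  0  3 ]
Row echelon form:
[ -4  -1  -2  -4 ]
[  0  -3  -1   3 ]
[  0   0   4  -4 ]
[  0   0   0   3 ]

REF = [-4 -1 -2 -4; 0 -3 -1 3; 0 0 4 -4; 0 0 0 3]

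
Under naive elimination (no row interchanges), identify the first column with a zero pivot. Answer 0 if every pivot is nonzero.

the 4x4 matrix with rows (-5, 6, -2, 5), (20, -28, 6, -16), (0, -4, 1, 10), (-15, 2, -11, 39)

first zero-pivot column = 0

Naive forward elimination:
R2 <- R2 - (-4)*R1:  [  0  -4  -2   4 ]
R4 <- R4 - (3)*R1:  [   0  -16   -5   24 ]
R3 <- R3 - (1)*R2:  [ 0  0  3  6 ]
R4 <- R4 - (4)*R2:  [ 0  0  3  8 ]
R4 <- R4 - (1)*R3:  [ 0  0  0  2 ]
All pivots nonzero; naive elimination completes without hitting a zero pivot.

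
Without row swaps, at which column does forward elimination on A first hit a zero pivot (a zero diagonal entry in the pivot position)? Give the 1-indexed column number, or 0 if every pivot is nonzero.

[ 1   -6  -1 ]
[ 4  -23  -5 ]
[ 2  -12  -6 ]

first zero-pivot column = 0

Naive forward elimination:
R2 <- R2 - (4)*R1:  [  0   1  -1 ]
R3 <- R3 - (2)*R1:  [  0   0  -4 ]
All pivots nonzero; naive elimination completes without hitting a zero pivot.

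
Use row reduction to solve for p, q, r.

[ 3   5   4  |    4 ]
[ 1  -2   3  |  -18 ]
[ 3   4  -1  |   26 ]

Forward elimination on [A|b]:
R2 <- R2 - (1/3)*R1:  [     0  -11/3    5/3  -58/3 ]
R3 <- R3 - (1)*R1:  [  0  -1  -5  22 ]
R3 <- R3 - (3/11)*R2:  [      0       0  -60/11  300/11 ]
Row echelon form:
[ 3      5       4  |       4 ]
[ 0  -11/3     5/3  |   -58/3 ]
[ 0      0  -60/11  |  300/11 ]
Back-substitution:
r = (300/11) / (-60/11) = -5
q = (-58/3 - (5/3)*(-5)) / (-11/3) = 3
p = (4 - (5)*(3) - (4)*(-5)) / 3 = 3

(3, 3, -5)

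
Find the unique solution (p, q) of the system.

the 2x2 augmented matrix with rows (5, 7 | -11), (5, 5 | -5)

Forward elimination on [A|b]:
R2 <- R2 - (1)*R1:  [  0  -2   6 ]
Row echelon form:
[ 5   7  |  -11 ]
[ 0  -2  |    6 ]
Back-substitution:
q = (6) / -2 = -3
p = (-11 - (7)*(-3)) / 5 = 2

(2, -3)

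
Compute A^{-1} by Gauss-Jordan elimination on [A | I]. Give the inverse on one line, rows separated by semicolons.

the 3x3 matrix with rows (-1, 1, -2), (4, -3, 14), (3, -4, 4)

Gauss-Jordan on [A | I]:
R1 <- (1/-1)*R1:  [  1  -1   2  |  -1   0   0 ]
R2 <- R2 - (4)*R1:  [ 0  1  6  |  4  1  0 ]
R3 <- R3 - (3)*R1:  [  0  -1  -2  |   3   0   1 ]
R1 <- R1 - (-1)*R2:  [ 1  0  8  |  3  1  0 ]
R3 <- R3 - (-1)*R2:  [ 0  0  4  |  7  1  1 ]
R3 <- (1/4)*R3:  [   0    0    1  |  7/4  1/4  1/4 ]
R1 <- R1 - (8)*R3:  [   1    0    0  |  -11   -1   -2 ]
R2 <- R2 - (6)*R3:  [     0      1      0  |  -13/2   -1/2   -3/2 ]
Right block of [I | A^{-1}] is the inverse:
[   -11    -1    -2 ]
[ -13/2  -1/2  -3/2 ]
[   7/4   1/4   1/4 ]

inverse = [-11 -1 -2; -13/2 -1/2 -3/2; 7/4 1/4 1/4]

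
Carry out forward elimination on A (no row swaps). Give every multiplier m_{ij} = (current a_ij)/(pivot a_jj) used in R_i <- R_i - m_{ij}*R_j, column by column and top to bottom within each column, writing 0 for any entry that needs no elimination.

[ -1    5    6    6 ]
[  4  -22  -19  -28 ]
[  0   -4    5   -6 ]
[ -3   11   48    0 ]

Forward elimination:
R2 <- R2 - (-4)*R1:  [  0  -2   5  -4 ]
R3: entry in column 1 is already 0 -> m_{31} = 0 (no row operation needed)
R4 <- R4 - (3)*R1:  [   0   -4   30  -18 ]
R3 <- R3 - (2)*R2:  [  0   0  -5   2 ]
R4 <- R4 - (2)*R2:  [   0    0   20  -10 ]
R4 <- R4 - (-4)*R3:  [  0   0   0  -2 ]
Multipliers (in order of application): m_{21} = -4, m_{31} = 0, m_{41} = 3, m_{32} = 2, m_{42} = 2, m_{43} = -4

multipliers: -4, 0, 3, 2, 2, -4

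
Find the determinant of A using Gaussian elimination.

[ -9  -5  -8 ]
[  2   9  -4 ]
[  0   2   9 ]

det(A) = -743

Forward elimination:
R2 <- R2 - (-2/9)*R1:  [     0   71/9  -52/9 ]
R3 <- R3 - (18/71)*R2:  [      0       0  743/71 ]
Upper-triangular form:
[ -9    -5      -8 ]
[  0  71/9   -52/9 ]
[  0     0  743/71 ]
det(A) = (-1)^0 * (-9) * (71/9) * (743/71) = -743  (0 row swaps -> sign +1)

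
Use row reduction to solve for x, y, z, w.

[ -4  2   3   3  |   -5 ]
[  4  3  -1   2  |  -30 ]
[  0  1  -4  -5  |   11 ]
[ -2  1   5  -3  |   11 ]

(-3, -4, 0, -3)

Forward elimination on [A|b]:
R2 <- R2 - (-1)*R1:  [   0    5    2    5  -35 ]
R4 <- R4 - (1/2)*R1:  [    0     0   7/2  -9/2  27/2 ]
R3 <- R3 - (1/5)*R2:  [     0      0  -22/5     -6     18 ]
R4 <- R4 - (-35/44)*R3:  [       0        0        0  -102/11   306/11 ]
Row echelon form:
[ -4  2      3        3  |      -5 ]
[  0  5      2        5  |     -35 ]
[  0  0  -22/5       -6  |      18 ]
[  0  0      0  -102/11  |  306/11 ]
Back-substitution:
w = (306/11) / (-102/11) = -3
z = (18 - (-6)*(-3)) / (-22/5) = 0
y = (-35 - (2)*(0) - (5)*(-3)) / 5 = -4
x = (-5 - (2)*(-4) - (3)*(0) - (3)*(-3)) / -4 = -3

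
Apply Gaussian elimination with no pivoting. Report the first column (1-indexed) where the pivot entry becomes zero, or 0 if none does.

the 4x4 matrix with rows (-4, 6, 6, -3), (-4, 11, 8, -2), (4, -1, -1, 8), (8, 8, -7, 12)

first zero-pivot column = 0

Naive forward elimination:
R2 <- R2 - (1)*R1:  [ 0  5  2  1 ]
R3 <- R3 - (-1)*R1:  [ 0  5  5  5 ]
R4 <- R4 - (-2)*R1:  [  0  20   5   6 ]
R3 <- R3 - (1)*R2:  [ 0  0  3  4 ]
R4 <- R4 - (4)*R2:  [  0   0  -3   2 ]
R4 <- R4 - (-1)*R3:  [ 0  0  0  6 ]
All pivots nonzero; naive elimination completes without hitting a zero pivot.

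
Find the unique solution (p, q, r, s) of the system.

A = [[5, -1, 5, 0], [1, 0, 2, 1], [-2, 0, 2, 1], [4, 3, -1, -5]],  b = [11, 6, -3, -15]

Forward elimination on [A|b]:
R2 <- R2 - (1/5)*R1:  [    0   1/5     1     1  19/5 ]
R3 <- R3 - (-2/5)*R1:  [    0  -2/5     4     1   7/5 ]
R4 <- R4 - (4/5)*R1:  [      0    19/5      -5      -5  -119/5 ]
R3 <- R3 - (-2)*R2:  [ 0  0  6  3  9 ]
R4 <- R4 - (19)*R2:  [   0    0  -24  -24  -96 ]
R4 <- R4 - (-4)*R3:  [   0    0    0  -12  -60 ]
Row echelon form:
[ 5   -1  5    0  |    11 ]
[ 0  1/5  1    1  |  19/5 ]
[ 0    0  6    3  |     9 ]
[ 0    0  0  -12  |   -60 ]
Back-substitution:
s = (-60) / -12 = 5
r = (9 - (3)*(5)) / 6 = -1
q = (19/5 - (1)*(-1) - (1)*(5)) / (1/5) = -1
p = (11 - (-1)*(-1) - (5)*(-1)) / 5 = 3

(3, -1, -1, 5)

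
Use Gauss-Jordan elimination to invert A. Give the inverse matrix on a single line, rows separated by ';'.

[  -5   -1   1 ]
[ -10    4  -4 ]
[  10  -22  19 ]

Gauss-Jordan on [A | I]:
R1 <- (1/-5)*R1:  [    1   1/5  -1/5  |  -1/5     0     0 ]
R2 <- R2 - (-10)*R1:  [  0   6  -6  |  -2   1   0 ]
R3 <- R3 - (10)*R1:  [   0  -24   21  |    2    0    1 ]
R2 <- (1/6)*R2:  [    0     1    -1  |  -1/3   1/6     0 ]
R1 <- R1 - (1/5)*R2:  [     1      0      0  |  -2/15  -1/30      0 ]
R3 <- R3 - (-24)*R2:  [  0   0  -3  |  -6   4   1 ]
R3 <- (1/-3)*R3:  [    0     0     1  |     2  -4/3  -1/3 ]
R2 <- R2 - (-1)*R3:  [    0     1     0  |   5/3  -7/6  -1/3 ]
Right block of [I | A^{-1}] is the inverse:
[ -2/15  -1/30     0 ]
[   5/3   -7/6  -1/3 ]
[     2   -4/3  -1/3 ]

inverse = [-2/15 -1/30 0; 5/3 -7/6 -1/3; 2 -4/3 -1/3]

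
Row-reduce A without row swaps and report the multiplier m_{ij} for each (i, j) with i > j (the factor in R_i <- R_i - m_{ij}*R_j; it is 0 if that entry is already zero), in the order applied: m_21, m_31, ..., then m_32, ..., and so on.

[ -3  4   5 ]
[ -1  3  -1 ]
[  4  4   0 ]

Forward elimination:
R2 <- R2 - (1/3)*R1:  [    0   5/3  -8/3 ]
R3 <- R3 - (-4/3)*R1:  [    0  28/3  20/3 ]
R3 <- R3 - (28/5)*R2:  [     0      0  108/5 ]
Multipliers (in order of application): m_{21} = 1/3, m_{31} = -4/3, m_{32} = 28/5

multipliers: 1/3, -4/3, 28/5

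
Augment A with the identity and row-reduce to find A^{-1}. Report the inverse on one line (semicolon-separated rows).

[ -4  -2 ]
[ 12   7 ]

Gauss-Jordan on [A | I]:
R1 <- (1/-4)*R1:  [    1   1/2  |  -1/4     0 ]
R2 <- R2 - (12)*R1:  [ 0  1  |  3  1 ]
R1 <- R1 - (1/2)*R2:  [    1     0  |  -7/4  -1/2 ]
Right block of [I | A^{-1}] is the inverse:
[ -7/4  -1/2 ]
[    3     1 ]

inverse = [-7/4 -1/2; 3 1]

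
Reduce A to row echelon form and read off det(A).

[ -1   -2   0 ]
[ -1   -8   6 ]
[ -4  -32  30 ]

det(A) = 36

Forward elimination:
R2 <- R2 - (1)*R1:  [  0  -6   6 ]
R3 <- R3 - (4)*R1:  [   0  -24   30 ]
R3 <- R3 - (4)*R2:  [ 0  0  6 ]
Upper-triangular form:
[ -1  -2  0 ]
[  0  -6  6 ]
[  0   0  6 ]
det(A) = (-1)^0 * (-1) * (-6) * (6) = 36  (0 row swaps -> sign +1)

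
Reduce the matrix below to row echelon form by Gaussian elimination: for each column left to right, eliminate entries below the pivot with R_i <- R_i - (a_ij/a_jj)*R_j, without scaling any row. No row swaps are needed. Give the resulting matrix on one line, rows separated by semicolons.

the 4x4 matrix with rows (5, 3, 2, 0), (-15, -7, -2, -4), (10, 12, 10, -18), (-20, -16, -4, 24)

Forward elimination:
R2 <- R2 - (-3)*R1:  [  0   2   4  -4 ]
R3 <- R3 - (2)*R1:  [   0    6    6  -18 ]
R4 <- R4 - (-4)*R1:  [  0  -4   4  24 ]
R3 <- R3 - (3)*R2:  [  0   0  -6  -6 ]
R4 <- R4 - (-2)*R2:  [  0   0  12  16 ]
R4 <- R4 - (-2)*R3:  [ 0  0  0  4 ]
Row echelon form:
[ 5  3   2   0 ]
[ 0  2   4  -4 ]
[ 0  0  -6  -6 ]
[ 0  0   0   4 ]

REF = [5 3 2 0; 0 2 4 -4; 0 0 -6 -6; 0 0 0 4]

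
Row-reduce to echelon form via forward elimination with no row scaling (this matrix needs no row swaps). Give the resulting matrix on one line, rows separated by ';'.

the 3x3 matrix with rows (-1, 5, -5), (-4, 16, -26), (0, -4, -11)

Forward elimination:
R2 <- R2 - (4)*R1:  [  0  -4  -6 ]
R3 <- R3 - (1)*R2:  [  0   0  -5 ]
Row echelon form:
[ -1   5  -5 ]
[  0  -4  -6 ]
[  0   0  -5 ]

REF = [-1 5 -5; 0 -4 -6; 0 0 -5]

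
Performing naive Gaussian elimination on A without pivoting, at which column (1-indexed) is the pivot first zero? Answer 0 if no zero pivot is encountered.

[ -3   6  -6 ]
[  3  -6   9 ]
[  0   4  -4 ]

first zero-pivot column = 2

Naive forward elimination:
R2 <- R2 - (-1)*R1:  [ 0  0  3 ]
Matrix at this point:
[ -3  6  -6 ]
[  0  0   3 ]
[  0  4  -4 ]
Pivot entry (2,2) is zero but row 3 has 4 in column 2 -> naive elimination stops; a row interchange (e.g. R2 <-> R3) would be required here.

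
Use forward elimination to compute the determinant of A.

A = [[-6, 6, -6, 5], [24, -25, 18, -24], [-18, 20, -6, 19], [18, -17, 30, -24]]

det(A) = 144

Forward elimination:
R2 <- R2 - (-4)*R1:  [  0  -1  -6  -4 ]
R3 <- R3 - (3)*R1:  [  0   2  12   4 ]
R4 <- R4 - (-3)*R1:  [  0   1  12  -9 ]
R3 <- R3 - (-2)*R2:  [  0   0   0  -4 ]
R4 <- R4 - (-1)*R2:  [   0    0    6  -13 ]
R3 <-> R4   (pivot in column 3 was zero)
[ -6   6  -6    5 ]
[  0  -1  -6   -4 ]
[  0   0   6  -13 ]
[  0   0   0   -4 ]
Upper-triangular form:
[ -6   6  -6    5 ]
[  0  -1  -6   -4 ]
[  0   0   6  -13 ]
[  0   0   0   -4 ]
det(A) = (-1)^1 * (-6) * (-1) * (6) * (-4) = 144  (1 row swap -> sign -1)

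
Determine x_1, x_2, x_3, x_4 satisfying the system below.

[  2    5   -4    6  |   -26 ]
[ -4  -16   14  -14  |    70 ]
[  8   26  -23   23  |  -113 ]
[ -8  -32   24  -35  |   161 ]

(1, -2, 0, -3)

Forward elimination on [A|b]:
R2 <- R2 - (-2)*R1:  [  0  -6   6  -2  18 ]
R3 <- R3 - (4)*R1:  [  0   6  -7  -1  -9 ]
R4 <- R4 - (-4)*R1:  [   0  -12    8  -11   57 ]
R3 <- R3 - (-1)*R2:  [  0   0  -1  -3   9 ]
R4 <- R4 - (2)*R2:  [  0   0  -4  -7  21 ]
R4 <- R4 - (4)*R3:  [   0    0    0    5  -15 ]
Row echelon form:
[ 2   5  -4   6  |  -26 ]
[ 0  -6   6  -2  |   18 ]
[ 0   0  -1  -3  |    9 ]
[ 0   0   0   5  |  -15 ]
Back-substitution:
x_4 = (-15) / 5 = -3
x_3 = (9 - (-3)*(-3)) / -1 = 0
x_2 = (18 - (6)*(0) - (-2)*(-3)) / -6 = -2
x_1 = (-26 - (5)*(-2) - (-4)*(0) - (6)*(-3)) / 2 = 1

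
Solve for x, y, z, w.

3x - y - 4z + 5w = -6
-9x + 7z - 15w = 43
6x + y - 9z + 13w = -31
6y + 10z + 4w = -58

Forward elimination on [A|b]:
R2 <- R2 - (-3)*R1:  [  0  -3  -5   0  25 ]
R3 <- R3 - (2)*R1:  [   0    3   -1    3  -19 ]
R3 <- R3 - (-1)*R2:  [  0   0  -6   3   6 ]
R4 <- R4 - (-2)*R2:  [  0   0   0   4  -8 ]
Row echelon form:
[ 3  -1  -4  5  |  -6 ]
[ 0  -3  -5  0  |  25 ]
[ 0   0  -6  3  |   6 ]
[ 0   0   0  4  |  -8 ]
Back-substitution:
w = (-8) / 4 = -2
z = (6 - (3)*(-2)) / -6 = -2
y = (25 - (-5)*(-2)) / -3 = -5
x = (-6 - (-1)*(-5) - (-4)*(-2) - (5)*(-2)) / 3 = -3

(-3, -5, -2, -2)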